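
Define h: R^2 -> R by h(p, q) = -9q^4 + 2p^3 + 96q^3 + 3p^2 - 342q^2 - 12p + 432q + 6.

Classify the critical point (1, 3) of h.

The mixed partial ∂²h/∂p∂q is 0, so the Hessian at any point is diag(h_pp, h_qq) = diag(6(2p + 1), 36(-3q^2 + 16q - 19)).
At (1, 3): H = diag(18, 72).
Both eigenvalues are positive, so H is positive definite: a local minimum.

local minimum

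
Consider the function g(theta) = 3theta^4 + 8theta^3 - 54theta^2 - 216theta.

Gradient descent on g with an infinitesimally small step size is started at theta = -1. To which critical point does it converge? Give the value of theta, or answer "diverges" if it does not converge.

3

g'(theta) = 12(theta - 3)(theta + 2)(theta + 3), so g'(-1) = -96.
Gradient descent moves in the -g' direction, i.e. theta is increasing.
The nearest critical point in that direction is theta = 3, where g'' = 360 > 0 (a local minimum). The iterate converges there.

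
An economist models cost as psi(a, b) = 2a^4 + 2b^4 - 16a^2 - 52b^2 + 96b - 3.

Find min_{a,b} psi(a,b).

-739

psi(a,b) separates as P(a) + Q(b) − 3, so its minimum is min P + min Q − 3.
P'(a) = 8a(a - 2)(a + 2) vanishes at a ∈ {-2, 0, 2}; Q'(b) = 8(b - 3)(b - 1)(b + 4) vanishes at b ∈ {-4, 1, 3}.
Local minima of P (where P''>0): P(-2)=-32, P(2)=-32. Local minima of Q: Q(-4)=-704, Q(3)=-18.
So the global minimum of psi is P(-2) + Q(-4) − 3 = -32 − 704 − 3 = -739, attained at (-2, -4).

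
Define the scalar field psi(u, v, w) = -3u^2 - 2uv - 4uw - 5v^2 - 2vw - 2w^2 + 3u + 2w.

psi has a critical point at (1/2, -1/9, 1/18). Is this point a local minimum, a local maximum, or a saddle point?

local maximum

The Hessian is constant: H = [[-6, -2, -4], [-2, -10, -2], [-4, -2, -4]].
Leading principal minors: Δ₁ = -6, Δ₂ = 56, Δ₃ = -72.
The minors alternate sign starting negative (−, +, −), so H is negative definite: a local maximum.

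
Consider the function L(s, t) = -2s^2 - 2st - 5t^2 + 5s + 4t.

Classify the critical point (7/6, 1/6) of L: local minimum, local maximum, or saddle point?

The Hessian of L is constant: H = [[-4, -2], [-2, -10]].
det(H) = (-4)·(-10) − (-2)² = 36.
det(H) > 0 and tr(H) = -14 < 0, so H is negative definite and the point is a local maximum.

local maximum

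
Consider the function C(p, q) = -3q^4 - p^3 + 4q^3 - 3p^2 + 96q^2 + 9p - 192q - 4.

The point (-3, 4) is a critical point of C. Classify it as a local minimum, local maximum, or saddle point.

The mixed partial ∂²C/∂p∂q is 0, so the Hessian at any point is diag(C_pp, C_qq) = diag(-6(p + 1), 12(-3q^2 + 2q + 16)).
At (-3, 4): H = diag(12, -288).
The eigenvalues have opposite signs, so H is indefinite: a saddle point.

saddle point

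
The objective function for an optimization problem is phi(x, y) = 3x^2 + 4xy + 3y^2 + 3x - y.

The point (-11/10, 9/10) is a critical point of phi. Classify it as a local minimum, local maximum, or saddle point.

The Hessian of phi is constant: H = [[6, 4], [4, 6]].
det(H) = 6·6 − 4² = 20.
det(H) > 0 and tr(H) = 12 > 0, so H is positive definite and the point is a local minimum.

local minimum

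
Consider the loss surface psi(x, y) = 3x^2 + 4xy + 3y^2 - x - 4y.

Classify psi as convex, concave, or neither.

psi is quadratic, so its Hessian is the constant matrix H = [[6, 4], [4, 6]].
det(H) = 20, tr(H) = 12.
det(H) > 0 and tr(H) > 0, so H is positive definite everywhere: convex.

convex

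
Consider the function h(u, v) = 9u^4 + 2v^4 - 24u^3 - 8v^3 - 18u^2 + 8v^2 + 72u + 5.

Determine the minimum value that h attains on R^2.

-52

h(u,v) separates as P(u) + Q(v) + 5, so its minimum is min P + min Q + 5.
P'(u) = 36(u - 2)(u - 1)(u + 1) vanishes at u ∈ {-1, 1, 2}; Q'(v) = 8v(v - 2)(v - 1) vanishes at v ∈ {0, 1, 2}.
Local minima of P (where P''>0): P(-1)=-57, P(2)=24. Local minima of Q: Q(0)=0, Q(2)=0.
So the global minimum of h is P(-1) + Q(0) + 5 = -57 + 0 + 5 = -52, attained at (-1, 0).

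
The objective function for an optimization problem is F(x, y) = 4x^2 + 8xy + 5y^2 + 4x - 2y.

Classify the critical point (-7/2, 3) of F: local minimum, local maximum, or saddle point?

The Hessian of F is constant: H = [[8, 8], [8, 10]].
det(H) = 8·10 − 8² = 16.
det(H) > 0 and tr(H) = 18 > 0, so H is positive definite and the point is a local minimum.

local minimum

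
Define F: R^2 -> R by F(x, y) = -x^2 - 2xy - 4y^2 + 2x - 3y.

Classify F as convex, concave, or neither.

F is quadratic, so its Hessian is the constant matrix H = [[-2, -2], [-2, -8]].
det(H) = 12, tr(H) = -10.
det(H) > 0 and tr(H) < 0, so H is negative definite everywhere: concave.

concave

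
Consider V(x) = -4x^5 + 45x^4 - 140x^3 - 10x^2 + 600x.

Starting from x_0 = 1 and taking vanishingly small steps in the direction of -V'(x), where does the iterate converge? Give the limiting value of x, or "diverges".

V'(x) = -20(x - 5)(x - 3)(x - 2)(x + 1), so V'(1) = 320.
Gradient descent moves in the -V' direction, i.e. x is decreasing.
The nearest critical point in that direction is x = -1, where V'' = 1440 > 0 (a local minimum). The iterate converges there.

-1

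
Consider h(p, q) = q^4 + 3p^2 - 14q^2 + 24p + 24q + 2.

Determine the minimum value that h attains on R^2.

-163

h(p,q) separates as A(p) + B(q) + 2, so its minimum is min A + min B + 2.
A'(p) = 6p + 24 vanishes at p ∈ {-4}; B'(q) = 4(q - 2)(q - 1)(q + 3) vanishes at q ∈ {-3, 1, 2}.
Local minima of A (where A''>0): A(-4)=-48. Local minima of B: B(-3)=-117, B(2)=8.
So the global minimum of h is A(-4) + B(-3) + 2 = -48 − 117 + 2 = -163, attained at (-4, -3).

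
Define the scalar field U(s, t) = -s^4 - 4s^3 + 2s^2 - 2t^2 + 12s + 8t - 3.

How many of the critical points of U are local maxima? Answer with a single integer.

2

U separates as a function of s plus a function of t, so ∇U=0 decouples.
∂U/∂s = -4(s - 1)(s + 1)(s + 3) = 0 at s ∈ {-3, -1, 1}; ∂U/∂t = -4(t - 2) = 0 at t ∈ {2}.
The Hessian is diagonal: diag(U_ss, U_tt). Second derivatives: U_ss(-3)=-32, U_ss(-1)=16, U_ss(1)=-32; U_tt(2)=-4.
Local maxima occur where both diagonal entries negative: (-3, 2), (1, 2). Count: 2.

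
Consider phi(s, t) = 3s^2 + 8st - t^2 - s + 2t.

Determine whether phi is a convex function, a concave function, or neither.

phi is quadratic, so its Hessian is the constant matrix H = [[6, 8], [8, -2]].
det(H) = -76, tr(H) = 4.
det(H) < 0, so H is indefinite: neither convex nor concave.

neither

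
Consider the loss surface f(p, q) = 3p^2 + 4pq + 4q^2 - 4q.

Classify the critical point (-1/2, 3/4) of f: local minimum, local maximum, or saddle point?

local minimum

The Hessian of f is constant: H = [[6, 4], [4, 8]].
det(H) = 6·8 − 4² = 32.
det(H) > 0 and tr(H) = 14 > 0, so H is positive definite and the point is a local minimum.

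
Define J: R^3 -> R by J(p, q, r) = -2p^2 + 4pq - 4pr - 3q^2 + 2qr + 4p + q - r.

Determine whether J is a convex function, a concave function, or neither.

neither

J is quadratic, so its Hessian is the constant matrix H = [[-4, 4, -4], [4, -6, 2], [-4, 2, 0]].
Leading principal minors: -4, 8, 48.
Neither pattern holds ⇒ H is indefinite ⇒ neither convex nor concave.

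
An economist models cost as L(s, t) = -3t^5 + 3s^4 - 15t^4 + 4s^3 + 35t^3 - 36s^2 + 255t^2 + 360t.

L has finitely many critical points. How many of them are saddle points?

6

L separates as a function of s plus a function of t, so ∇L=0 decouples.
∂L/∂s = 12s(s - 2)(s + 3) = 0 at s ∈ {-3, 0, 2}; ∂L/∂t = -15(t - 3)(t + 1)(t + 2)(t + 4) = 0 at t ∈ {-4, -2, -1, 3}.
The Hessian is diagonal: diag(L_ss, L_tt). Second derivatives: L_ss(-3)=180, L_ss(0)=-72, L_ss(2)=120; L_tt(-4)=630, L_tt(-2)=-150, L_tt(-1)=180, L_tt(3)=-2100.
Saddle points occur where the two diagonal entries have opposite signs: (-3, -2), (-3, 3), (0, -4), (0, -1), (2, -2), (2, 3). Count: 6.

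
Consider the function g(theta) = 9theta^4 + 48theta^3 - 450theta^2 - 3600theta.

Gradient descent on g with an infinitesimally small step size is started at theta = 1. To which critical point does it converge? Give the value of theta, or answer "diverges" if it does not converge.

5

g'(theta) = 36(theta - 5)(theta + 4)(theta + 5), so g'(1) = -4320.
Gradient descent moves in the -g' direction, i.e. theta is increasing.
The nearest critical point in that direction is theta = 5, where g'' = 3240 > 0 (a local minimum). The iterate converges there.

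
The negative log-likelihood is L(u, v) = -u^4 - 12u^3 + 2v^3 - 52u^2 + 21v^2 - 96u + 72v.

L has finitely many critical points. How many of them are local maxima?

2

L separates as a function of u plus a function of v, so ∇L=0 decouples.
∂L/∂u = -4(u + 2)(u + 3)(u + 4) = 0 at u ∈ {-4, -3, -2}; ∂L/∂v = 6(v + 3)(v + 4) = 0 at v ∈ {-4, -3}.
The Hessian is diagonal: diag(L_uu, L_vv). Second derivatives: L_uu(-4)=-8, L_uu(-3)=4, L_uu(-2)=-8; L_vv(-4)=-6, L_vv(-3)=6.
Local maxima occur where both diagonal entries negative: (-4, -4), (-2, -4). Count: 2.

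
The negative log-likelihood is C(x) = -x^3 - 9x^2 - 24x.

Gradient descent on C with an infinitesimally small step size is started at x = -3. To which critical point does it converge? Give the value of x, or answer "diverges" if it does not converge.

-4

C'(x) = -3(x + 2)(x + 4), so C'(-3) = 3.
Gradient descent moves in the -C' direction, i.e. x is decreasing.
The nearest critical point in that direction is x = -4, where C'' = 6 > 0 (a local minimum). The iterate converges there.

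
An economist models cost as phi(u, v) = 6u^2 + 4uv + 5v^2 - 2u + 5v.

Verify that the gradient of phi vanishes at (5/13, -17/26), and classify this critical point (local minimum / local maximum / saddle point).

∇phi = (12u + 4v - 2, 4u + 10v + 5); substituting (5/13, -17/26) gives ∇phi = (0, 0), so (5/13, -17/26) is indeed a critical point.
The Hessian of phi is constant: H = [[12, 4], [4, 10]].
det(H) = 12·10 − 4² = 104.
det(H) > 0 and tr(H) = 22 > 0, so H is positive definite and the point is a local minimum.

local minimum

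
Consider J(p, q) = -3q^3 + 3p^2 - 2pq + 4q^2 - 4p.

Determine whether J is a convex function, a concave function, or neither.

neither

The term -3q^3 is cubic, so the Hessian is not constant.
∂²J/∂q² = -18q + 8, which takes both signs as q varies (negative for sufficiently large q). A diagonal entry of the Hessian changing sign means the Hessian is neither positive- nor negative-semidefinite on all of R^2.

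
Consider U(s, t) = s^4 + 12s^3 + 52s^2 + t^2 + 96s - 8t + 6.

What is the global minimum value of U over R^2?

U(s,t) separates as P(s) + Q(t) + 6, so its minimum is min P + min Q + 6.
P'(s) = 4(s + 2)(s + 3)(s + 4) vanishes at s ∈ {-4, -3, -2}; Q'(t) = 2(t - 4) vanishes at t ∈ {4}.
Local minima of P (where P''>0): P(-4)=-64, P(-2)=-64. Local minima of Q: Q(4)=-16.
So the global minimum of U is P(-4) + Q(4) + 6 = -64 − 16 + 6 = -74, attained at (-4, 4).

-74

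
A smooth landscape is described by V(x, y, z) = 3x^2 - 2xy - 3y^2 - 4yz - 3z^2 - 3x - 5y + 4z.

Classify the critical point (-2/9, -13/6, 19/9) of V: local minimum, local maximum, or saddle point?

The Hessian is constant: H = [[6, -2, 0], [-2, -6, -4], [0, -4, -6]].
Leading principal minors: Δ₁ = 6, Δ₂ = -40, Δ₃ = 144.
The minors fit neither the all-positive nor the alternating-sign pattern, so H is indefinite: a saddle point.

saddle point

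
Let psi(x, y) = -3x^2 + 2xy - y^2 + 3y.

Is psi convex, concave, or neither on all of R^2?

concave

psi is quadratic, so its Hessian is the constant matrix H = [[-6, 2], [2, -2]].
det(H) = 8, tr(H) = -8.
det(H) > 0 and tr(H) < 0, so H is negative definite everywhere: concave.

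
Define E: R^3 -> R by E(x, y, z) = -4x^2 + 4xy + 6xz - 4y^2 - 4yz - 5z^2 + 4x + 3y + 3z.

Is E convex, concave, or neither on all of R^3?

concave

E is quadratic, so its Hessian is the constant matrix H = [[-8, 4, 6], [4, -8, -4], [6, -4, -10]].
Leading principal minors: -8, 48, -256.
Signs alternate −, +, − ⇒ H ≺ 0 ⇒ concave.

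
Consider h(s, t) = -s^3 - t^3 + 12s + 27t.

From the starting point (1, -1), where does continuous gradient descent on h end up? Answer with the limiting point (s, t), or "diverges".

h is separable, so gradient descent decouples: s follows -∂h/∂s, t follows -∂h/∂t.
∂h/∂s = -3(s - 2)(s + 2); at s=1 this is 9, so s decreases.
∂h/∂t = -3(t - 3)(t + 3); at t=-1 this is 24, so t decreases.
s converges to its nearest critical value -2 (a local min of the s-part); t converges to -3. The iterate converges to (-2, -3).

(-2, -3)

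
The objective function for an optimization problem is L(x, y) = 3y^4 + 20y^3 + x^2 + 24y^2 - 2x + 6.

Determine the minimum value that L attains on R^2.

-123

L(x,y) separates as P(x) + Q(y) + 6, so its minimum is min P + min Q + 6.
P'(x) = 2x - 2 vanishes at x ∈ {1}; Q'(y) = 12y(y + 1)(y + 4) vanishes at y ∈ {-4, -1, 0}.
Local minima of P (where P''>0): P(1)=-1. Local minima of Q: Q(-4)=-128, Q(0)=0.
So the global minimum of L is P(1) + Q(-4) + 6 = -1 − 128 + 6 = -123, attained at (1, -4).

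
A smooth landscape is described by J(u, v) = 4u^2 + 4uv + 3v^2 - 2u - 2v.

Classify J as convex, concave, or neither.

J is quadratic, so its Hessian is the constant matrix H = [[8, 4], [4, 6]].
det(H) = 32, tr(H) = 14.
det(H) > 0 and tr(H) > 0, so H is positive definite everywhere: convex.

convex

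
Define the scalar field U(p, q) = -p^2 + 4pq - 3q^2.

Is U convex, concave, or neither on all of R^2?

U is quadratic, so its Hessian is the constant matrix H = [[-2, 4], [4, -6]].
det(H) = -4, tr(H) = -8.
det(H) < 0, so H is indefinite: neither convex nor concave.

neither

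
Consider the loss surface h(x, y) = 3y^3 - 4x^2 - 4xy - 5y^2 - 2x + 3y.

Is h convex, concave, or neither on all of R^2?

The term 3y^3 is cubic, so the Hessian is not constant.
∂²h/∂y² = 18y - 10, which takes both signs as y varies (negative for sufficiently negative y). A diagonal entry of the Hessian changing sign means the Hessian is neither positive- nor negative-semidefinite on all of R^2.

neither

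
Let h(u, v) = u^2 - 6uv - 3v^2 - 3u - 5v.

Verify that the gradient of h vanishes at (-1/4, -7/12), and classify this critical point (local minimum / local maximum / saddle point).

∇h = (2u - 6v - 3, -6u - 6v - 5); substituting (-1/4, -7/12) gives ∇h = (0, 0), so (-1/4, -7/12) is indeed a critical point.
The Hessian of h is constant: H = [[2, -6], [-6, -6]].
det(H) = 2·(-6) − (-6)² = -48.
Since det(H) < 0, H is indefinite and the critical point is a saddle point.

saddle point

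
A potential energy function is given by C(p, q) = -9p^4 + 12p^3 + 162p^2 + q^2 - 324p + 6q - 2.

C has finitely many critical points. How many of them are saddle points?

C separates as a function of p plus a function of q, so ∇C=0 decouples.
∂C/∂p = -36(p - 3)(p - 1)(p + 3) = 0 at p ∈ {-3, 1, 3}; ∂C/∂q = 2(q + 3) = 0 at q ∈ {-3}.
The Hessian is diagonal: diag(C_pp, C_qq). Second derivatives: C_pp(-3)=-864, C_pp(1)=288, C_pp(3)=-432; C_qq(-3)=2.
Saddle points occur where the two diagonal entries have opposite signs: (-3, -3), (3, -3). Count: 2.

2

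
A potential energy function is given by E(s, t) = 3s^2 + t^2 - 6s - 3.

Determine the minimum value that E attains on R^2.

-6

E(s,t) separates as P(s) + Q(t) − 3, so its minimum is min P + min Q − 3.
P'(s) = 6s - 6 vanishes at s ∈ {1}; Q'(t) = 2t vanishes at t ∈ {0}.
Local minima of P (where P''>0): P(1)=-3. Local minima of Q: Q(0)=0.
So the global minimum of E is P(1) + Q(0) − 3 = -3 + 0 − 3 = -6, attained at (1, 0).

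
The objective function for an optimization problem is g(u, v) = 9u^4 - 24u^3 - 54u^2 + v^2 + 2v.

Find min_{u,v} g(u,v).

-406

g(u,v) separates as P(u) + Q(v), so its minimum is min P + min Q.
P'(u) = 36u(u - 3)(u + 1) vanishes at u ∈ {-1, 0, 3}; Q'(v) = 2v + 2 vanishes at v ∈ {-1}.
Local minima of P (where P''>0): P(-1)=-21, P(3)=-405. Local minima of Q: Q(-1)=-1.
So the global minimum of g is P(3) + Q(-1) = -405 − 1 = -406, attained at (3, -1).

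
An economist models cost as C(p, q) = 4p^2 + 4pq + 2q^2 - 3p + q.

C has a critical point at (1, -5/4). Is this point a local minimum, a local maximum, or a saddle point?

local minimum

The Hessian of C is constant: H = [[8, 4], [4, 4]].
det(H) = 8·4 − 4² = 16.
det(H) > 0 and tr(H) = 12 > 0, so H is positive definite and the point is a local minimum.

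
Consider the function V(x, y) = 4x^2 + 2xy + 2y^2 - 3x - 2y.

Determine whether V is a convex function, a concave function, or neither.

convex

V is quadratic, so its Hessian is the constant matrix H = [[8, 2], [2, 4]].
det(H) = 28, tr(H) = 12.
det(H) > 0 and tr(H) > 0, so H is positive definite everywhere: convex.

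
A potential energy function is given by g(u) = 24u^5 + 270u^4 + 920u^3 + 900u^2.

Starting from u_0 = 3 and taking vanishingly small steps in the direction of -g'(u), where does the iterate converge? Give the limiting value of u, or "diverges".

0

g'(u) = 120u(u + 1)(u + 3)(u + 5), so g'(3) = 69120.
Gradient descent moves in the -g' direction, i.e. u is decreasing.
The nearest critical point in that direction is u = 0, where g'' = 1800 > 0 (a local minimum). The iterate converges there.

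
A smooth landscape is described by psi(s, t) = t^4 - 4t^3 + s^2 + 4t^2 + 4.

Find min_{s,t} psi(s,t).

psi(s,t) separates as P(s) + Q(t) + 4, so its minimum is min P + min Q + 4.
P'(s) = 2s vanishes at s ∈ {0}; Q'(t) = 4t(t - 2)(t - 1) vanishes at t ∈ {0, 1, 2}.
Local minima of P (where P''>0): P(0)=0. Local minima of Q: Q(0)=0, Q(2)=0.
So the global minimum of psi is P(0) + Q(0) + 4 = 0 + 0 + 4 = 4, attained at (0, 0).

4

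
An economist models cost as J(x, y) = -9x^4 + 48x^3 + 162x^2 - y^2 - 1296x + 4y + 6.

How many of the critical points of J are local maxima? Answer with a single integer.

J separates as a function of x plus a function of y, so ∇J=0 decouples.
∂J/∂x = -36(x - 4)(x - 3)(x + 3) = 0 at x ∈ {-3, 3, 4}; ∂J/∂y = -2(y - 2) = 0 at y ∈ {2}.
The Hessian is diagonal: diag(J_xx, J_yy). Second derivatives: J_xx(-3)=-1512, J_xx(3)=216, J_xx(4)=-252; J_yy(2)=-2.
Local maxima occur where both diagonal entries negative: (-3, 2), (4, 2). Count: 2.

2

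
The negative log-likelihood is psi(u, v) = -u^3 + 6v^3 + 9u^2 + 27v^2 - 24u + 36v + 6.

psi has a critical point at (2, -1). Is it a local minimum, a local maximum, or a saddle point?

The mixed partial ∂²psi/∂u∂v is 0, so the Hessian at any point is diag(psi_uu, psi_vv) = diag(6(-u + 3), 18(2v + 3)).
At (2, -1): H = diag(6, 18).
Both eigenvalues are positive, so H is positive definite: a local minimum.

local minimum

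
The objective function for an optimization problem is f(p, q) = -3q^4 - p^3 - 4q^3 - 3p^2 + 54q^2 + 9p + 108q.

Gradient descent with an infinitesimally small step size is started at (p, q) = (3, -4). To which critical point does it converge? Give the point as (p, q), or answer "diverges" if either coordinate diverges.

diverges

f is separable, so gradient descent decouples: p follows -∂f/∂p, q follows -∂f/∂q.
∂f/∂p = -3(p - 1)(p + 3); at p=3 this is -36, so p increases.
∂f/∂q = -12(q - 3)(q + 1)(q + 3); at q=-4 this is 252, so q decreases.
The p-coordinate has no critical point in that direction and runs off to infinity.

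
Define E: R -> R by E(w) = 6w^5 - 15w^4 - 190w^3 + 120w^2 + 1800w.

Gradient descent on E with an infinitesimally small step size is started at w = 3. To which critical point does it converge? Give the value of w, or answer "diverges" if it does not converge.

E'(w) = 30(w - 5)(w - 2)(w + 2)(w + 3), so E'(3) = -1800.
Gradient descent moves in the -E' direction, i.e. w is increasing.
The nearest critical point in that direction is w = 5, where E'' = 5040 > 0 (a local minimum). The iterate converges there.

5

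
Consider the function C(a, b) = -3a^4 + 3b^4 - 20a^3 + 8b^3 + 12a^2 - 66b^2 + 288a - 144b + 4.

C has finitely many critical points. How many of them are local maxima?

2

C separates as a function of a plus a function of b, so ∇C=0 decouples.
∂C/∂a = -12(a - 2)(a + 3)(a + 4) = 0 at a ∈ {-4, -3, 2}; ∂C/∂b = 12(b - 3)(b + 1)(b + 4) = 0 at b ∈ {-4, -1, 3}.
The Hessian is diagonal: diag(C_aa, C_bb). Second derivatives: C_aa(-4)=-72, C_aa(-3)=60, C_aa(2)=-360; C_bb(-4)=252, C_bb(-1)=-144, C_bb(3)=336.
Local maxima occur where both diagonal entries negative: (-4, -1), (2, -1). Count: 2.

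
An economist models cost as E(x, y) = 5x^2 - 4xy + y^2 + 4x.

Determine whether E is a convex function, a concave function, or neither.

E is quadratic, so its Hessian is the constant matrix H = [[10, -4], [-4, 2]].
det(H) = 4, tr(H) = 12.
det(H) > 0 and tr(H) > 0, so H is positive definite everywhere: convex.

convex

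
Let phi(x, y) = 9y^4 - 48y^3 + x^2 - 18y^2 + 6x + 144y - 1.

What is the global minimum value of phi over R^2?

phi(x,y) separates as P(x) + Q(y) − 1, so its minimum is min P + min Q − 1.
P'(x) = 2x + 6 vanishes at x ∈ {-3}; Q'(y) = 36(y - 4)(y - 1)(y + 1) vanishes at y ∈ {-1, 1, 4}.
Local minima of P (where P''>0): P(-3)=-9. Local minima of Q: Q(-1)=-105, Q(4)=-480.
So the global minimum of phi is P(-3) + Q(4) − 1 = -9 − 480 − 1 = -490, attained at (-3, 4).

-490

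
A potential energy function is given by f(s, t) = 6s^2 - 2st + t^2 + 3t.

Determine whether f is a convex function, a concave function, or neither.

f is quadratic, so its Hessian is the constant matrix H = [[12, -2], [-2, 2]].
det(H) = 20, tr(H) = 14.
det(H) > 0 and tr(H) > 0, so H is positive definite everywhere: convex.

convex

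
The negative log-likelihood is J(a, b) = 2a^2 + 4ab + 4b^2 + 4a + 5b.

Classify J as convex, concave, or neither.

J is quadratic, so its Hessian is the constant matrix H = [[4, 4], [4, 8]].
det(H) = 16, tr(H) = 12.
det(H) > 0 and tr(H) > 0, so H is positive definite everywhere: convex.

convex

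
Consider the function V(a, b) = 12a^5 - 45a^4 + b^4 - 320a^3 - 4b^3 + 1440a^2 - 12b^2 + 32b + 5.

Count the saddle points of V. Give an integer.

V separates as a function of a plus a function of b, so ∇V=0 decouples.
∂V/∂a = 60a(a - 4)(a - 3)(a + 4) = 0 at a ∈ {-4, 0, 3, 4}; ∂V/∂b = 4(b - 4)(b - 1)(b + 2) = 0 at b ∈ {-2, 1, 4}.
The Hessian is diagonal: diag(V_aa, V_bb). Second derivatives: V_aa(-4)=-13440, V_aa(0)=2880, V_aa(3)=-1260, V_aa(4)=1920; V_bb(-2)=72, V_bb(1)=-36, V_bb(4)=72.
Saddle points occur where the two diagonal entries have opposite signs: (-4, -2), (-4, 4), (0, 1), (3, -2), (3, 4), (4, 1). Count: 6.

6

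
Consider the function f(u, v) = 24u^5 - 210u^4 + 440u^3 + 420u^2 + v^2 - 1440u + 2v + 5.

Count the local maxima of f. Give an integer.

0

f separates as a function of u plus a function of v, so ∇f=0 decouples.
∂f/∂u = 120(u - 4)(u - 3)(u - 1)(u + 1) = 0 at u ∈ {-1, 1, 3, 4}; ∂f/∂v = 2(v + 1) = 0 at v ∈ {-1}.
The Hessian is diagonal: diag(f_uu, f_vv). Second derivatives: f_uu(-1)=-4800, f_uu(1)=1440, f_uu(3)=-960, f_uu(4)=1800; f_vv(-1)=2.
Local maxima occur where both diagonal entries negative: none. Count: 0.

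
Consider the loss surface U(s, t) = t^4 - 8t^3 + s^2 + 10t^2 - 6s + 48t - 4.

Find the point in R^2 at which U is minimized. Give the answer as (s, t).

U(s,t) separates as P(s) + Q(t) − 4, so its minimum is min P + min Q − 4.
P'(s) = 2s - 6 vanishes at s ∈ {3}; Q'(t) = 4(t - 4)(t - 3)(t + 1) vanishes at t ∈ {-1, 3, 4}.
Local minima of P (where P''>0): P(3)=-9. Local minima of Q: Q(-1)=-29, Q(4)=96.
So the global minimum of U is P(3) + Q(-1) − 4 = -9 − 29 − 4 = -42, attained at (3, -1).

(3, -1)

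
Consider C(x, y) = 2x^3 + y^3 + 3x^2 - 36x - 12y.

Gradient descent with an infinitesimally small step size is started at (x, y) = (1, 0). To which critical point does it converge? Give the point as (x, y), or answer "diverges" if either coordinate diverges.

(2, 2)

C is separable, so gradient descent decouples: x follows -∂C/∂x, y follows -∂C/∂y.
∂C/∂x = 6(x - 2)(x + 3); at x=1 this is -24, so x increases.
∂C/∂y = 3(y - 2)(y + 2); at y=0 this is -12, so y increases.
x converges to its nearest critical value 2 (a local min of the x-part); y converges to 2. The iterate converges to (2, 2).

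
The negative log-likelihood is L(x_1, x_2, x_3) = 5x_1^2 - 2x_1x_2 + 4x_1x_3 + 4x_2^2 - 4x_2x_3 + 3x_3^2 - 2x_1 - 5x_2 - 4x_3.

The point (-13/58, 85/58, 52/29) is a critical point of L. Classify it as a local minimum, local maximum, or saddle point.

The Hessian is constant: H = [[10, -2, 4], [-2, 8, -4], [4, -4, 6]].
Leading principal minors: Δ₁ = 10, Δ₂ = 76, Δ₃ = 232.
All leading minors are positive, so H is positive definite: a local minimum.

local minimum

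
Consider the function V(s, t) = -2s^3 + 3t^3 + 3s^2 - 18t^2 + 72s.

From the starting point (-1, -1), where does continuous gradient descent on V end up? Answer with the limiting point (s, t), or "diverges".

V is separable, so gradient descent decouples: s follows -∂V/∂s, t follows -∂V/∂t.
∂V/∂s = -6(s - 4)(s + 3); at s=-1 this is 60, so s decreases.
∂V/∂t = 9t(t - 4); at t=-1 this is 45, so t decreases.
The t-coordinate has no critical point in that direction and runs off to infinity.

diverges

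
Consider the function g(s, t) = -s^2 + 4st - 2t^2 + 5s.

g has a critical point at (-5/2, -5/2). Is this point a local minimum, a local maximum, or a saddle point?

The Hessian of g is constant: H = [[-2, 4], [4, -4]].
det(H) = (-2)·(-4) − 4² = -8.
Since det(H) < 0, H is indefinite and the critical point is a saddle point.

saddle point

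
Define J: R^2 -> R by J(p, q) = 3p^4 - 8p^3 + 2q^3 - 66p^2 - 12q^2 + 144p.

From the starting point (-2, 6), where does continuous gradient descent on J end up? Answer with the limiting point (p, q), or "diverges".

J is separable, so gradient descent decouples: p follows -∂J/∂p, q follows -∂J/∂q.
∂J/∂p = 12(p - 4)(p - 1)(p + 3); at p=-2 this is 216, so p decreases.
∂J/∂q = 6q(q - 4); at q=6 this is 72, so q decreases.
p converges to its nearest critical value -3 (a local min of the p-part); q converges to 4. The iterate converges to (-3, 4).

(-3, 4)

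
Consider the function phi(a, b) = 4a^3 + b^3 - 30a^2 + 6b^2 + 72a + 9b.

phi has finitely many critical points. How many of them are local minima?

1

phi separates as a function of a plus a function of b, so ∇phi=0 decouples.
∂phi/∂a = 12(a - 3)(a - 2) = 0 at a ∈ {2, 3}; ∂phi/∂b = 3(b + 1)(b + 3) = 0 at b ∈ {-3, -1}.
The Hessian is diagonal: diag(phi_aa, phi_bb). Second derivatives: phi_aa(2)=-12, phi_aa(3)=12; phi_bb(-3)=-6, phi_bb(-1)=6.
Local minima occur where both diagonal entries positive: (3, -1). Count: 1.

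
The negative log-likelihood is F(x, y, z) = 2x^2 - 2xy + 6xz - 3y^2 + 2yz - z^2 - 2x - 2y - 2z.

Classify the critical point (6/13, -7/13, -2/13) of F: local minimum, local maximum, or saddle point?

saddle point

The Hessian is constant: H = [[4, -2, 6], [-2, -6, 2], [6, 2, -2]].
Leading principal minors: Δ₁ = 4, Δ₂ = -28, Δ₃ = 208.
The minors fit neither the all-positive nor the alternating-sign pattern, so H is indefinite: a saddle point.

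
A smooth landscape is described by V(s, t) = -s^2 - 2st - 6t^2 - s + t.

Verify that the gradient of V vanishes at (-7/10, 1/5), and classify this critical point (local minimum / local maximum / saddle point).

local maximum

∇V = (-2s - 2t - 1, -2s - 12t + 1); substituting (-7/10, 1/5) gives ∇V = (0, 0), so (-7/10, 1/5) is indeed a critical point.
The Hessian of V is constant: H = [[-2, -2], [-2, -12]].
det(H) = (-2)·(-12) − (-2)² = 20.
det(H) > 0 and tr(H) = -14 < 0, so H is negative definite and the point is a local maximum.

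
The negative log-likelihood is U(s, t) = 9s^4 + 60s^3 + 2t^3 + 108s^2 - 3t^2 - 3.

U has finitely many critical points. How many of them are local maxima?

U separates as a function of s plus a function of t, so ∇U=0 decouples.
∂U/∂s = 36s(s + 2)(s + 3) = 0 at s ∈ {-3, -2, 0}; ∂U/∂t = 6t(t - 1) = 0 at t ∈ {0, 1}.
The Hessian is diagonal: diag(U_ss, U_tt). Second derivatives: U_ss(-3)=108, U_ss(-2)=-72, U_ss(0)=216; U_tt(0)=-6, U_tt(1)=6.
Local maxima occur where both diagonal entries negative: (-2, 0). Count: 1.

1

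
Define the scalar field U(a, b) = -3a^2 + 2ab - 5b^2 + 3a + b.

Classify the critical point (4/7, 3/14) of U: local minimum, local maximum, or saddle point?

local maximum

The Hessian of U is constant: H = [[-6, 2], [2, -10]].
det(H) = (-6)·(-10) − 2² = 56.
det(H) > 0 and tr(H) = -16 < 0, so H is negative definite and the point is a local maximum.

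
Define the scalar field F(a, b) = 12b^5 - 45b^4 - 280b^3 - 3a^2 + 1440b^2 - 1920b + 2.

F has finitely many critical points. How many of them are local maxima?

F separates as a function of a plus a function of b, so ∇F=0 decouples.
∂F/∂a = -6a = 0 at a ∈ {0}; ∂F/∂b = 60(b - 4)(b - 2)(b - 1)(b + 4) = 0 at b ∈ {-4, 1, 2, 4}.
The Hessian is diagonal: diag(F_aa, F_bb). Second derivatives: F_aa(0)=-6; F_bb(-4)=-14400, F_bb(1)=900, F_bb(2)=-720, F_bb(4)=2880.
Local maxima occur where both diagonal entries negative: (0, -4), (0, 2). Count: 2.

2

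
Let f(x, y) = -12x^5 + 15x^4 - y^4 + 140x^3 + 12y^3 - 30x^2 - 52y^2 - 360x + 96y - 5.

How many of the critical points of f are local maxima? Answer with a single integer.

4

f separates as a function of x plus a function of y, so ∇f=0 decouples.
∂f/∂x = -60(x - 3)(x - 1)(x + 1)(x + 2) = 0 at x ∈ {-2, -1, 1, 3}; ∂f/∂y = -4(y - 4)(y - 3)(y - 2) = 0 at y ∈ {2, 3, 4}.
The Hessian is diagonal: diag(f_xx, f_yy). Second derivatives: f_xx(-2)=900, f_xx(-1)=-480, f_xx(1)=720, f_xx(3)=-2400; f_yy(2)=-8, f_yy(3)=4, f_yy(4)=-8.
Local maxima occur where both diagonal entries negative: (-1, 2), (-1, 4), (3, 2), (3, 4). Count: 4.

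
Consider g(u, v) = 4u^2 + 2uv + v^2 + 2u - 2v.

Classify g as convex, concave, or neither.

g is quadratic, so its Hessian is the constant matrix H = [[8, 2], [2, 2]].
det(H) = 12, tr(H) = 10.
det(H) > 0 and tr(H) > 0, so H is positive definite everywhere: convex.

convex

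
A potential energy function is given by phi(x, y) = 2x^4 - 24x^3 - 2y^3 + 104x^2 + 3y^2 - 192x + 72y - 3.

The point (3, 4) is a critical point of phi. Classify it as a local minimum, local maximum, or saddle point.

local maximum

The mixed partial ∂²phi/∂x∂y is 0, so the Hessian at any point is diag(phi_xx, phi_yy) = diag(8(3x^2 - 18x + 26), 6(-2y + 1)).
At (3, 4): H = diag(-8, -42).
Both eigenvalues are negative, so H is negative definite: a local maximum.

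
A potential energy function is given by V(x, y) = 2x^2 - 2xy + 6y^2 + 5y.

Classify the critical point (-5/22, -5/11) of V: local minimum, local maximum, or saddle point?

local minimum

The Hessian of V is constant: H = [[4, -2], [-2, 12]].
det(H) = 4·12 − (-2)² = 44.
det(H) > 0 and tr(H) = 16 > 0, so H is positive definite and the point is a local minimum.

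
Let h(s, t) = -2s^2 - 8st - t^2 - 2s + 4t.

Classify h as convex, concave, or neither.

neither

h is quadratic, so its Hessian is the constant matrix H = [[-4, -8], [-8, -2]].
det(H) = -56, tr(H) = -6.
det(H) < 0, so H is indefinite: neither convex nor concave.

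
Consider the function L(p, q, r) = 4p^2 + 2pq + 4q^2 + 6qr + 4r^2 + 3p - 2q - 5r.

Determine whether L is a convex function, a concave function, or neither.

convex

L is quadratic, so its Hessian is the constant matrix H = [[8, 2, 0], [2, 8, 6], [0, 6, 8]].
Leading principal minors: 8, 60, 192.
All positive ⇒ H ≻ 0 ⇒ convex.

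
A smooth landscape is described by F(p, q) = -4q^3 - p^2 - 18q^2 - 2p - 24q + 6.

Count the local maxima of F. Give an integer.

1

F separates as a function of p plus a function of q, so ∇F=0 decouples.
∂F/∂p = -2(p + 1) = 0 at p ∈ {-1}; ∂F/∂q = -12(q + 1)(q + 2) = 0 at q ∈ {-2, -1}.
The Hessian is diagonal: diag(F_pp, F_qq). Second derivatives: F_pp(-1)=-2; F_qq(-2)=12, F_qq(-1)=-12.
Local maxima occur where both diagonal entries negative: (-1, -1). Count: 1.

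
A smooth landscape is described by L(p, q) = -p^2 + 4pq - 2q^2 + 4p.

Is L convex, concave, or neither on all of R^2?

neither

L is quadratic, so its Hessian is the constant matrix H = [[-2, 4], [4, -4]].
det(H) = -8, tr(H) = -6.
det(H) < 0, so H is indefinite: neither convex nor concave.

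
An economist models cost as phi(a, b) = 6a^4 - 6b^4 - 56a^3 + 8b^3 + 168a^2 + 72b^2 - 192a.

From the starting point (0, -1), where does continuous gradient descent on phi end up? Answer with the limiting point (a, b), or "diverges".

(1, 0)

phi is separable, so gradient descent decouples: a follows -∂phi/∂a, b follows -∂phi/∂b.
∂phi/∂a = 24(a - 4)(a - 2)(a - 1); at a=0 this is -192, so a increases.
∂phi/∂b = -24b(b - 3)(b + 2); at b=-1 this is -96, so b increases.
a converges to its nearest critical value 1 (a local min of the a-part); b converges to 0. The iterate converges to (1, 0).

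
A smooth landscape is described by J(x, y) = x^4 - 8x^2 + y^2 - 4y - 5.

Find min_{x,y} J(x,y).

J(x,y) separates as P(x) + Q(y) − 5, so its minimum is min P + min Q − 5.
P'(x) = 4x(x - 2)(x + 2) vanishes at x ∈ {-2, 0, 2}; Q'(y) = 2y - 4 vanishes at y ∈ {2}.
Local minima of P (where P''>0): P(-2)=-16, P(2)=-16. Local minima of Q: Q(2)=-4.
So the global minimum of J is P(-2) + Q(2) − 5 = -16 − 4 − 5 = -25, attained at (-2, 2).

-25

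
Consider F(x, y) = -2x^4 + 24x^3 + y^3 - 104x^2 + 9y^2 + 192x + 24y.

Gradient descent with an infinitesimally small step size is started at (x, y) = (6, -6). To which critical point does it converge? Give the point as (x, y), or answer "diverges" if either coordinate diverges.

diverges

F is separable, so gradient descent decouples: x follows -∂F/∂x, y follows -∂F/∂y.
∂F/∂x = -8(x - 4)(x - 3)(x - 2); at x=6 this is -192, so x increases.
∂F/∂y = 3(y + 2)(y + 4); at y=-6 this is 24, so y decreases.
The x-coordinate has no critical point in that direction and runs off to infinity.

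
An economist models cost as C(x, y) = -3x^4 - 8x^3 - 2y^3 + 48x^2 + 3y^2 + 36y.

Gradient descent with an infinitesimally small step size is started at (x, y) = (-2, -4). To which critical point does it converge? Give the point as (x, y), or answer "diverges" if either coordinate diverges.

(0, -2)

C is separable, so gradient descent decouples: x follows -∂C/∂x, y follows -∂C/∂y.
∂C/∂x = -12x(x - 2)(x + 4); at x=-2 this is -192, so x increases.
∂C/∂y = -6(y - 3)(y + 2); at y=-4 this is -84, so y increases.
x converges to its nearest critical value 0 (a local min of the x-part); y converges to -2. The iterate converges to (0, -2).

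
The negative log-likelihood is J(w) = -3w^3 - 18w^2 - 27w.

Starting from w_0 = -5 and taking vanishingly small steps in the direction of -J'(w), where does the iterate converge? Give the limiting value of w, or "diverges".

J'(w) = -9(w + 1)(w + 3), so J'(-5) = -72.
Gradient descent moves in the -J' direction, i.e. w is increasing.
The nearest critical point in that direction is w = -3, where J'' = 18 > 0 (a local minimum). The iterate converges there.

-3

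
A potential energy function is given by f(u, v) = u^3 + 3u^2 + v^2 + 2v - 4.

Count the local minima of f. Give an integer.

f separates as a function of u plus a function of v, so ∇f=0 decouples.
∂f/∂u = 3u(u + 2) = 0 at u ∈ {-2, 0}; ∂f/∂v = 2(v + 1) = 0 at v ∈ {-1}.
The Hessian is diagonal: diag(f_uu, f_vv). Second derivatives: f_uu(-2)=-6, f_uu(0)=6; f_vv(-1)=2.
Local minima occur where both diagonal entries positive: (0, -1). Count: 1.

1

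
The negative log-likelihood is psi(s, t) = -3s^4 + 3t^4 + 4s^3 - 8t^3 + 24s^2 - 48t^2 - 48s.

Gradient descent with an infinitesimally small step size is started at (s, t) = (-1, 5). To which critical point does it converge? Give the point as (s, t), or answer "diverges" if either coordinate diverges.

(1, 4)

psi is separable, so gradient descent decouples: s follows -∂psi/∂s, t follows -∂psi/∂t.
∂psi/∂s = -12(s - 2)(s - 1)(s + 2); at s=-1 this is -72, so s increases.
∂psi/∂t = 12t(t - 4)(t + 2); at t=5 this is 420, so t decreases.
s converges to its nearest critical value 1 (a local min of the s-part); t converges to 4. The iterate converges to (1, 4).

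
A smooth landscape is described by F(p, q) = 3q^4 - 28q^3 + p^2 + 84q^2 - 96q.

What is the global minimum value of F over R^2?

-64

F(p,q) separates as A(p) + B(q), so its minimum is min A + min B.
A'(p) = 2p vanishes at p ∈ {0}; B'(q) = 12(q - 4)(q - 2)(q - 1) vanishes at q ∈ {1, 2, 4}.
Local minima of A (where A''>0): A(0)=0. Local minima of B: B(1)=-37, B(4)=-64.
So the global minimum of F is A(0) + B(4) = 0 − 64 = -64, attained at (0, 4).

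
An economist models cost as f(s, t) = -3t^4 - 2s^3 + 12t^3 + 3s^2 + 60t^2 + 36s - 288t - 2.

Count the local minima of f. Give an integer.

f separates as a function of s plus a function of t, so ∇f=0 decouples.
∂f/∂s = -6(s - 3)(s + 2) = 0 at s ∈ {-2, 3}; ∂f/∂t = -12(t - 4)(t - 2)(t + 3) = 0 at t ∈ {-3, 2, 4}.
The Hessian is diagonal: diag(f_ss, f_tt). Second derivatives: f_ss(-2)=30, f_ss(3)=-30; f_tt(-3)=-420, f_tt(2)=120, f_tt(4)=-168.
Local minima occur where both diagonal entries positive: (-2, 2). Count: 1.

1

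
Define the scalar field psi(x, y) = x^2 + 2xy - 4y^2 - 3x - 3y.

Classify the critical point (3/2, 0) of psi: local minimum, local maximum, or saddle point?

The Hessian of psi is constant: H = [[2, 2], [2, -8]].
det(H) = 2·(-8) − 2² = -20.
Since det(H) < 0, H is indefinite and the critical point is a saddle point.

saddle point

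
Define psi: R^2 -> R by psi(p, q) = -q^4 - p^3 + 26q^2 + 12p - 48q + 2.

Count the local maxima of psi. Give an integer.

2

psi separates as a function of p plus a function of q, so ∇psi=0 decouples.
∂psi/∂p = -3(p - 2)(p + 2) = 0 at p ∈ {-2, 2}; ∂psi/∂q = -4(q - 3)(q - 1)(q + 4) = 0 at q ∈ {-4, 1, 3}.
The Hessian is diagonal: diag(psi_pp, psi_qq). Second derivatives: psi_pp(-2)=12, psi_pp(2)=-12; psi_qq(-4)=-140, psi_qq(1)=40, psi_qq(3)=-56.
Local maxima occur where both diagonal entries negative: (2, -4), (2, 3). Count: 2.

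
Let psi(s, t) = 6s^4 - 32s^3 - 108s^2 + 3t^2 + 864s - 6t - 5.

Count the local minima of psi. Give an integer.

2

psi separates as a function of s plus a function of t, so ∇psi=0 decouples.
∂psi/∂s = 24(s - 4)(s - 3)(s + 3) = 0 at s ∈ {-3, 3, 4}; ∂psi/∂t = 6(t - 1) = 0 at t ∈ {1}.
The Hessian is diagonal: diag(psi_ss, psi_tt). Second derivatives: psi_ss(-3)=1008, psi_ss(3)=-144, psi_ss(4)=168; psi_tt(1)=6.
Local minima occur where both diagonal entries positive: (-3, 1), (4, 1). Count: 2.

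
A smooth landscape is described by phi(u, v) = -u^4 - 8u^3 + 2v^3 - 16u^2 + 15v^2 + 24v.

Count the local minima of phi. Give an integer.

phi separates as a function of u plus a function of v, so ∇phi=0 decouples.
∂phi/∂u = -4u(u + 2)(u + 4) = 0 at u ∈ {-4, -2, 0}; ∂phi/∂v = 6(v + 1)(v + 4) = 0 at v ∈ {-4, -1}.
The Hessian is diagonal: diag(phi_uu, phi_vv). Second derivatives: phi_uu(-4)=-32, phi_uu(-2)=16, phi_uu(0)=-32; phi_vv(-4)=-18, phi_vv(-1)=18.
Local minima occur where both diagonal entries positive: (-2, -1). Count: 1.

1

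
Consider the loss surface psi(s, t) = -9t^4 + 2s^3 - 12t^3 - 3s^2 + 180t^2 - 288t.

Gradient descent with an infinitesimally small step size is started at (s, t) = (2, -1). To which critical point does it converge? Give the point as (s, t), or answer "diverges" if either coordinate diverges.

psi is separable, so gradient descent decouples: s follows -∂psi/∂s, t follows -∂psi/∂t.
∂psi/∂s = 6s(s - 1); at s=2 this is 12, so s decreases.
∂psi/∂t = -36(t - 2)(t - 1)(t + 4); at t=-1 this is -648, so t increases.
s converges to its nearest critical value 1 (a local min of the s-part); t converges to 1. The iterate converges to (1, 1).

(1, 1)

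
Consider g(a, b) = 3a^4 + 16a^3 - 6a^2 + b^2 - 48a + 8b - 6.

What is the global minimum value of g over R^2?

-182

g(a,b) separates as P(a) + Q(b) − 6, so its minimum is min P + min Q − 6.
P'(a) = 12(a - 1)(a + 1)(a + 4) vanishes at a ∈ {-4, -1, 1}; Q'(b) = 2b + 8 vanishes at b ∈ {-4}.
Local minima of P (where P''>0): P(-4)=-160, P(1)=-35. Local minima of Q: Q(-4)=-16.
So the global minimum of g is P(-4) + Q(-4) − 6 = -160 − 16 − 6 = -182, attained at (-4, -4).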